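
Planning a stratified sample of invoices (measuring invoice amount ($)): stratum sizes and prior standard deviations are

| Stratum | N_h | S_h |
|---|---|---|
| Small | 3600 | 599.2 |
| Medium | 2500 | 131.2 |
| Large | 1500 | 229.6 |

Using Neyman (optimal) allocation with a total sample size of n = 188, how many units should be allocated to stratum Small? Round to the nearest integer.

143

Neyman allocation: n_h = n · N_h S_h / Σ N_i S_i, with n = 188.
  stratum Small: N_h·S_h = 3600·599.2 = 2157120.00
  stratum Medium: N_h·S_h = 2500·131.2 = 328000.00
  stratum Large: N_h·S_h = 1500·229.6 = 344400.00
Σ N_h S_h = 2829520.00
n for stratum Small = 188·2157120.00/2829520.00 = 143.324 → 143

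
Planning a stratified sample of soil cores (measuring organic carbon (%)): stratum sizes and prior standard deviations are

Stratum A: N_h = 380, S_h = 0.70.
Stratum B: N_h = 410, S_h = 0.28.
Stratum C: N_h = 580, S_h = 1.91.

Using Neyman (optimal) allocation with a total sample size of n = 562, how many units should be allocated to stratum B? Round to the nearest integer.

43

Neyman allocation: n_h = n · N_h S_h / Σ N_i S_i, with n = 562.
  stratum A: N_h·S_h = 380·0.70 = 266.00
  stratum B: N_h·S_h = 410·0.28 = 114.80
  stratum C: N_h·S_h = 580·1.91 = 1107.80
Σ N_h S_h = 1488.60
n for stratum B = 562·114.80/1488.60 = 43.341 → 43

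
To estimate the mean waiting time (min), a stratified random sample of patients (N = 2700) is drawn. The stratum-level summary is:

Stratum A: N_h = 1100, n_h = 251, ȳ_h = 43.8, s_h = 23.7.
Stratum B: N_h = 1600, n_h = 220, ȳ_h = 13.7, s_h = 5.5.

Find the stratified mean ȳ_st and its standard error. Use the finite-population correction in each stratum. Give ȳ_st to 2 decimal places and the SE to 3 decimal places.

ȳ_st ≈ 25.96, SE ≈ 0.573

ȳ_st = Σ W_h ȳ_h = (1100·43.8 + 1600·13.7)/2700 = 25.96296
V̂(ȳ_st) = Σ W_h² (1 − n_h/N_h) s_h²/n_h, with W_h = N_h/N and N = 2700:
  stratum A: (1100/2700)²·(1 − 251/1100)·23.7²/251 = 0.286679
  stratum B: (1600/2700)²·(1 − 220/1600)·5.5²/220 = 0.0416461
V̂(ȳ_st) = 0.328325
SE(ȳ_st) = √0.328325 = 0.572997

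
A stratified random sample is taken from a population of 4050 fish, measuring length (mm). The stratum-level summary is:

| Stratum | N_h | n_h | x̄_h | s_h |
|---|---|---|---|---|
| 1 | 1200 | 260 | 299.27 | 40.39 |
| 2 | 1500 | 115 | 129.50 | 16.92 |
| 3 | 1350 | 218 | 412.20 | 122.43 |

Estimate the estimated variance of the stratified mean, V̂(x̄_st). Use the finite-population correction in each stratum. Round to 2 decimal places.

V̂(x̄_st) = Σ W_h² (1 − n_h/N_h) s_h²/n_h, with W_h = N_h/N and N = 4050:
  stratum 1: (1200/4050)²·(1 − 260/1200)·40.39²/260 = 0.431493
  stratum 2: (1500/4050)²·(1 − 115/1500)·16.92²/115 = 0.315307
  stratum 3: (1350/4050)²·(1 − 218/1350)·122.43²/218 = 6.40604
V̂(x̄_st) = 7.15284

V̂(x̄_st) ≈ 7.15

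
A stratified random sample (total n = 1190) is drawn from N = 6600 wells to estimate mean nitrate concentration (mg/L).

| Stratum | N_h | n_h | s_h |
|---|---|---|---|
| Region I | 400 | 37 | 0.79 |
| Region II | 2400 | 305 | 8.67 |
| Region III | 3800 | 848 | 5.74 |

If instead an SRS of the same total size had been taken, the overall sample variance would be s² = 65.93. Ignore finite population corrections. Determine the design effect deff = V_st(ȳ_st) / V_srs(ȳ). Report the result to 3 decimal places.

V̂(ȳ_st) = Σ W_h² s_h²/n_h, with W_h = N_h/N and N = 6600:
  stratum Region I: (400/6600)²·0.79²/37 = 6.19562e-05
  stratum Region II: (2400/6600)²·8.67²/305 = 0.0325891
  stratum Region III: (3800/6600)²·5.74²/848 = 0.0128797
V_st = 0.0455308
V_srs = s²/n = 65.93/1190 = 0.0554034
deff = V_st / V_srs = 0.0455308/0.0554034 = 0.8218

deff ≈ 0.822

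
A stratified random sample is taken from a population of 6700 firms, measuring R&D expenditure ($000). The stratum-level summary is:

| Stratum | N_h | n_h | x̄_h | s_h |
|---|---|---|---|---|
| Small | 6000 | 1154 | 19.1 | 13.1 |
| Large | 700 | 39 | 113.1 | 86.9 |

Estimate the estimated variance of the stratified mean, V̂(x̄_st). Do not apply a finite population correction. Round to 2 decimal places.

V̂(x̄_st) ≈ 2.23

V̂(x̄_st) = Σ W_h² s_h²/n_h, with W_h = N_h/N and N = 6700:
  stratum Small: (6000/6700)²·13.1²/1154 = 0.119259
  stratum Large: (700/6700)²·86.9²/39 = 2.11359
V̂(x̄_st) = 2.23285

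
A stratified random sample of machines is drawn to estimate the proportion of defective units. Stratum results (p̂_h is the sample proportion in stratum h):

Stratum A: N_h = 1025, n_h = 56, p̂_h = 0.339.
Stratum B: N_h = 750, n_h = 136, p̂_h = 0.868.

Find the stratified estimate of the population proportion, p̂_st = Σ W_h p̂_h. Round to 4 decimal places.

p̂_st ≈ 0.5625

N = 1775; stratum weights W_h = N_h/N.
p̂_st = Σ W_h p̂_h = (1025·0.339 + 750·0.868)/1775 = 0.56252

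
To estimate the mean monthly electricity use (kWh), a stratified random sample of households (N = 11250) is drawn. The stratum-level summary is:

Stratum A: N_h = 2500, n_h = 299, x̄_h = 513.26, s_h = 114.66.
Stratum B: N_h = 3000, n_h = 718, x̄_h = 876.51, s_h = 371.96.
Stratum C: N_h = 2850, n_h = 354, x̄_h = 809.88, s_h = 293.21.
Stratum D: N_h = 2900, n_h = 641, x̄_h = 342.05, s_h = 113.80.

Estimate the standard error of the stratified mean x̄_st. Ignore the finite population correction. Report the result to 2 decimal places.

SE(x̄_st) ≈ 5.73

V̂(x̄_st) = Σ W_h² s_h²/n_h, with W_h = N_h/N and N = 11250:
  stratum A: (2500/11250)²·114.66²/299 = 2.17134
  stratum B: (3000/11250)²·371.96²/718 = 13.7027
  stratum C: (2850/11250)²·293.21²/354 = 15.5862
  stratum D: (2900/11250)²·113.80²/641 = 1.34251
V̂(x̄_st) = 32.8027
SE(x̄_st) = √32.8027 = 5.72736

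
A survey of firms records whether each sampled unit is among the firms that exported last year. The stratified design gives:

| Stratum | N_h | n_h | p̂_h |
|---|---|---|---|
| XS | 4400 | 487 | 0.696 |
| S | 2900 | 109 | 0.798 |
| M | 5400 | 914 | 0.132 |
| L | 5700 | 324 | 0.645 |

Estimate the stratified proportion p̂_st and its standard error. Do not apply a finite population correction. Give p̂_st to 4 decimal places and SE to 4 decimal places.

p̂_st ≈ 0.5308, SE ≈ 0.0119

N = 18400; stratum weights W_h = N_h/N.
p̂_st = Σ W_h p̂_h = (4400·0.696 + 2900·0.798 + 5400·0.132 + 5700·0.645)/18400 = 0.53076
V̂(p̂_st) = Σ W_h² p̂_h(1−p̂_h)/(n_h−1):
  stratum XS: (4400/18400)²·0.696·0.304/486 = 2.48952e-05
  stratum S: (2900/18400)²·0.798·0.202/108 = 3.70758e-05
  stratum M: (5400/18400)²·0.132·0.868/913 = 1.08087e-05
  stratum L: (5700/18400)²·0.645·0.355/323 = 6.80299e-05
V̂(p̂_st) = 0.00014081; SE = √V̂ = 0.0118663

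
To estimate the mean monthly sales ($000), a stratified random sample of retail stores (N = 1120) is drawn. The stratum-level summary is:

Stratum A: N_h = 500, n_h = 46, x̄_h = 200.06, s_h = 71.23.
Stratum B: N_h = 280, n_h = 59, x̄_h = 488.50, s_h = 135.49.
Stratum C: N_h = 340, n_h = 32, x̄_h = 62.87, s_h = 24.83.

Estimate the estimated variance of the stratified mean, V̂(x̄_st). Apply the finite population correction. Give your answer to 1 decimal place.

V̂(x̄_st) ≈ 36.9

V̂(x̄_st) = Σ W_h² (1 − n_h/N_h) s_h²/n_h, with W_h = N_h/N and N = 1120:
  stratum A: (500/1120)²·(1 − 46/500)·71.23²/46 = 19.9599
  stratum B: (280/1120)²·(1 − 59/280)·135.49²/59 = 15.3489
  stratum C: (340/1120)²·(1 − 32/340)·24.83²/32 = 1.60841
V̂(x̄_st) = 36.9172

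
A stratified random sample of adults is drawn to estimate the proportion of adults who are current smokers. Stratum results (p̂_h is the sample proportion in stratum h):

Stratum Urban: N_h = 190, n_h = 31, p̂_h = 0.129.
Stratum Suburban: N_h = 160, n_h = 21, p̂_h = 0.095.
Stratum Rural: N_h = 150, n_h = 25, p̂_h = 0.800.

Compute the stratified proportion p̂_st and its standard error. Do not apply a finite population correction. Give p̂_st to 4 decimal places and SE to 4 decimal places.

N = 500; stratum weights W_h = N_h/N.
p̂_st = Σ W_h p̂_h = (190·0.129 + 160·0.095 + 150·0.800)/500 = 0.31942
V̂(p̂_st) = Σ W_h² p̂_h(1−p̂_h)/(n_h−1):
  stratum Urban: (190/500)²·0.129·0.871/30 = 0.000540821
  stratum Suburban: (160/500)²·0.095·0.905/20 = 0.000440192
  stratum Rural: (150/500)²·0.800·0.200/24 = 0.0006
V̂(p̂_st) = 0.00158101; SE = √V̂ = 0.039762

p̂_st ≈ 0.3194, SE ≈ 0.0398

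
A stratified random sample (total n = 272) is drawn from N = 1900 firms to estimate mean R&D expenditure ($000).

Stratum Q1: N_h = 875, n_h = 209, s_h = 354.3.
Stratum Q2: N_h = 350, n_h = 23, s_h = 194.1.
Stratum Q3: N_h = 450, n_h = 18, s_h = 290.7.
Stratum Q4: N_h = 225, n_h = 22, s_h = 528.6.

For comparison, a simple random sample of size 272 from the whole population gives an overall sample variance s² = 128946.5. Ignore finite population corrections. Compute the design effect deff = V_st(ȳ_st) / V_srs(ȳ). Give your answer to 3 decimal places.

V̂(ȳ_st) = Σ W_h² s_h²/n_h, with W_h = N_h/N and N = 1900:
  stratum Q1: (875/1900)²·354.3²/209 = 127.381
  stratum Q2: (350/1900)²·194.1²/23 = 55.5843
  stratum Q3: (450/1900)²·290.7²/18 = 263.351
  stratum Q4: (225/1900)²·528.6²/22 = 178.11
V_st = 624.427
V_srs = s²/n = 128946.5/272 = 474.068
deff = V_st / V_srs = 624.427/474.068 = 1.3172

deff ≈ 1.317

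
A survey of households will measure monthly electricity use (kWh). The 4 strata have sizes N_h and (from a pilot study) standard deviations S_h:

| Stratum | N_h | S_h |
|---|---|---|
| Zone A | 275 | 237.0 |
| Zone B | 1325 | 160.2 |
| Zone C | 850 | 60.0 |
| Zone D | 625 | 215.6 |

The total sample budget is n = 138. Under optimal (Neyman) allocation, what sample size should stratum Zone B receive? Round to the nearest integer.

63

Neyman allocation: n_h = n · N_h S_h / Σ N_i S_i, with n = 138.
  stratum Zone A: N_h·S_h = 275·237.0 = 65175.00
  stratum Zone B: N_h·S_h = 1325·160.2 = 212265.00
  stratum Zone C: N_h·S_h = 850·60.0 = 51000.00
  stratum Zone D: N_h·S_h = 625·215.6 = 134750.00
Σ N_h S_h = 463190.00
n for stratum Zone B = 138·212265.00/463190.00 = 63.241 → 63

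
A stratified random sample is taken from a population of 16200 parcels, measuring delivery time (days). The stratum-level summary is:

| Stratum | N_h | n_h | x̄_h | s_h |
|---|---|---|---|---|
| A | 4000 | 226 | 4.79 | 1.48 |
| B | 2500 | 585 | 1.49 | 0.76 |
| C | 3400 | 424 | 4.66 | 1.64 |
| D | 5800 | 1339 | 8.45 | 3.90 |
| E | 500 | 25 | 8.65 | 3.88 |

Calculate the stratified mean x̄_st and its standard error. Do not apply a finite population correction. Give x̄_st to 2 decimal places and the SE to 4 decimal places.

x̄_st ≈ 5.68, SE ≈ 0.0541

x̄_st = Σ W_h x̄_h = (4000·4.79 + 2500·1.49 + 3400·4.66 + 5800·8.45 + 500·8.65)/16200 = 5.68296
V̂(x̄_st) = Σ W_h² s_h²/n_h, with W_h = N_h/N and N = 16200:
  stratum A: (4000/16200)²·1.48²/226 = 0.000590888
  stratum B: (2500/16200)²·0.76²/585 = 2.35137e-05
  stratum C: (3400/16200)²·1.64²/424 = 0.000279415
  stratum D: (5800/16200)²·3.90²/1339 = 0.00145604
  stratum E: (500/16200)²·3.88²/25 = 0.000573632
V̂(x̄_st) = 0.00292349
SE(x̄_st) = √0.00292349 = 0.0540693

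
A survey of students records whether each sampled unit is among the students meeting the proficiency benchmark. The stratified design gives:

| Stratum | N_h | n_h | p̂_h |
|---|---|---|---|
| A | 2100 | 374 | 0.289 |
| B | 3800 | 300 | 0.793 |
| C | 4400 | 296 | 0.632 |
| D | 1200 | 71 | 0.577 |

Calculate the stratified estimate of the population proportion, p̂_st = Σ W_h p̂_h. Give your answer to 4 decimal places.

N = 11500; stratum weights W_h = N_h/N.
p̂_st = Σ W_h p̂_h = (2100·0.289 + 3800·0.793 + 4400·0.632 + 1200·0.577)/11500 = 0.61683

p̂_st ≈ 0.6168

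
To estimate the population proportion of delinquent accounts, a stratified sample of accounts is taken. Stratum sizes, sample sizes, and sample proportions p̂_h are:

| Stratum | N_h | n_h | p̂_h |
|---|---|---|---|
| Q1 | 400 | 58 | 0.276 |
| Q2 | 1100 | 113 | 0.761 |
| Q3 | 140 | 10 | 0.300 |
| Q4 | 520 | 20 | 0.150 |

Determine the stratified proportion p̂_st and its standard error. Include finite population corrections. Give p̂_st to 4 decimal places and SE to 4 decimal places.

N = 2160; stratum weights W_h = N_h/N.
p̂_st = Σ W_h p̂_h = (400·0.276 + 1100·0.761 + 140·0.300 + 520·0.150)/2160 = 0.49421
V̂(p̂_st) = Σ W_h² (1 − n_h/N_h) p̂_h(1−p̂_h)/(n_h−1):
  stratum Q1: (400/2160)²·(1 − 58/400)·0.276·0.724/57 = 0.00010279
  stratum Q2: (1100/2160)²·(1 − 113/1100)·0.761·0.239/112 = 0.000377891
  stratum Q3: (140/2160)²·(1 − 10/140)·0.300·0.700/9 = 9.10208e-05
  stratum Q4: (520/2160)²·(1 − 20/520)·0.150·0.850/19 = 0.000373958
V̂(p̂_st) = 0.00094566; SE = √V̂ = 0.0307516

p̂_st ≈ 0.4942, SE ≈ 0.0308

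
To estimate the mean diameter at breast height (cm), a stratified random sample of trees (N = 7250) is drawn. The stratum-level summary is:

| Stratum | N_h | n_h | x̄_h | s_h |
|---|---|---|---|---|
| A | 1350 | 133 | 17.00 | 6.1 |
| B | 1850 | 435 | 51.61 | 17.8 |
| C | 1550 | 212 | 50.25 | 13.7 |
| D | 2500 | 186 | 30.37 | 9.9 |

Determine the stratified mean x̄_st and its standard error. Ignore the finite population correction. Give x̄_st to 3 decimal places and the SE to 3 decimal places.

x̄_st ≈ 37.550, SE ≈ 0.400

x̄_st = Σ W_h x̄_h = (1350·17.00 + 1850·51.61 + 1550·50.25 + 2500·30.37)/7250 = 37.55048
V̂(x̄_st) = Σ W_h² s_h²/n_h, with W_h = N_h/N and N = 7250:
  stratum A: (1350/7250)²·6.1²/133 = 0.00970062
  stratum B: (1850/7250)²·17.8²/435 = 0.0474262
  stratum C: (1550/7250)²·13.7²/212 = 0.0404662
  stratum D: (2500/7250)²·9.9²/186 = 0.0626558
V̂(x̄_st) = 0.160249
SE(x̄_st) = √0.160249 = 0.400311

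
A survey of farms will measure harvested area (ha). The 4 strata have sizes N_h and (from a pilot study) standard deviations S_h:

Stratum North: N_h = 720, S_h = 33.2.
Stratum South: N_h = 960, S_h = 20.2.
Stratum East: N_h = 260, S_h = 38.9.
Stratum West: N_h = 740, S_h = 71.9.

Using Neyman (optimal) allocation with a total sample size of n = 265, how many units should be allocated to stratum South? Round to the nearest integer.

48

Neyman allocation: n_h = n · N_h S_h / Σ N_i S_i, with n = 265.
  stratum North: N_h·S_h = 720·33.2 = 23904.00
  stratum South: N_h·S_h = 960·20.2 = 19392.00
  stratum East: N_h·S_h = 260·38.9 = 10114.00
  stratum West: N_h·S_h = 740·71.9 = 53206.00
Σ N_h S_h = 106616.00
n for stratum South = 265·19392.00/106616.00 = 48.200 → 48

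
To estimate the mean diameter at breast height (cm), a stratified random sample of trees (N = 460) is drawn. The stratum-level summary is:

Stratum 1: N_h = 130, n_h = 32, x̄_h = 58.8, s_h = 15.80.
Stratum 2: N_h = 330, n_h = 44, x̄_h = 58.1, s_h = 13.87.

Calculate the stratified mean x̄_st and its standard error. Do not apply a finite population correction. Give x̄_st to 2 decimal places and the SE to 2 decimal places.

x̄_st = Σ W_h x̄_h = (130·58.8 + 330·58.1)/460 = 58.29783
V̂(x̄_st) = Σ W_h² s_h²/n_h, with W_h = N_h/N and N = 460:
  stratum 1: (130/460)²·15.80²/32 = 0.623068
  stratum 2: (330/460)²·13.87²/44 = 2.25016
V̂(x̄_st) = 2.87322
SE(x̄_st) = √2.87322 = 1.69506

x̄_st ≈ 58.30, SE ≈ 1.70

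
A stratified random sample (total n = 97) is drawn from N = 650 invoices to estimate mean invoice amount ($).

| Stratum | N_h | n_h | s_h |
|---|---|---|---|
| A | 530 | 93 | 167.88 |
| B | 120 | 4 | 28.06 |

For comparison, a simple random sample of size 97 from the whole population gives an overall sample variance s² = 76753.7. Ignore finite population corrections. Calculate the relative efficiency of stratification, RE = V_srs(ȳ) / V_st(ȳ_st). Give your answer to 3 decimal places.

RE ≈ 3.801

V̂(ȳ_st) = Σ W_h² s_h²/n_h, with W_h = N_h/N and N = 650:
  stratum A: (530/650)²·167.88²/93 = 201.484
  stratum B: (120/650)²·28.06²/4 = 6.7089
V_st = 208.193
V_srs = s²/n = 76753.7/97 = 791.275
Relative efficiency = V_srs / V_st = 791.275/208.193 = 3.8007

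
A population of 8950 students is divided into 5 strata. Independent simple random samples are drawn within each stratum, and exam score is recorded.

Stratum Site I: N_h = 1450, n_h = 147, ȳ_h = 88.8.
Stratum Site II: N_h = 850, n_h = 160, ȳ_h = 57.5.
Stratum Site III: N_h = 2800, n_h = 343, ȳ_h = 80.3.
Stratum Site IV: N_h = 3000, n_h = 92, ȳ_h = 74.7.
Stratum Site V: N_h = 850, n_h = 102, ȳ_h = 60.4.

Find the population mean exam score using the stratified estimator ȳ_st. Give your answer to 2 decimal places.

N = Σ N_h = 8950. Stratum weights W_h = N_h/N.
ȳ_st = (1450·88.8 + 850·57.5 + 2800·80.3 + 3000·74.7 + 850·60.4) / 8950 = 75.7447

ȳ_st ≈ 75.74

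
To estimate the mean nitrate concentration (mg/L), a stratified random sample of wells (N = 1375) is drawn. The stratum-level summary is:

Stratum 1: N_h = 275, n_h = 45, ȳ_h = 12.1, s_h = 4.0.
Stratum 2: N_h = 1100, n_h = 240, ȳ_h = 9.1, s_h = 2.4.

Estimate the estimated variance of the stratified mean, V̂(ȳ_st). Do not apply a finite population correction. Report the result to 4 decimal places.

V̂(ȳ_st) = Σ W_h² s_h²/n_h, with W_h = N_h/N and N = 1375:
  stratum 1: (275/1375)²·4.0²/45 = 0.0142222
  stratum 2: (1100/1375)²·2.4²/240 = 0.01536
V̂(ȳ_st) = 0.0295822

V̂(ȳ_st) ≈ 0.0296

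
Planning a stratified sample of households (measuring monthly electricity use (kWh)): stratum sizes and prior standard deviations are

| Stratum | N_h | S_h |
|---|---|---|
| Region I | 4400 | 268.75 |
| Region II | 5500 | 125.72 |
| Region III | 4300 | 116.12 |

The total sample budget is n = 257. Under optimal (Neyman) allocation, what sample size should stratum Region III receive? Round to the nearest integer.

Neyman allocation: n_h = n · N_h S_h / Σ N_i S_i, with n = 257.
  stratum Region I: N_h·S_h = 4400·268.75 = 1182500.00
  stratum Region II: N_h·S_h = 5500·125.72 = 691460.00
  stratum Region III: N_h·S_h = 4300·116.12 = 499316.00
Σ N_h S_h = 2373276.00
n for stratum Region III = 257·499316.00/2373276.00 = 54.070 → 54

54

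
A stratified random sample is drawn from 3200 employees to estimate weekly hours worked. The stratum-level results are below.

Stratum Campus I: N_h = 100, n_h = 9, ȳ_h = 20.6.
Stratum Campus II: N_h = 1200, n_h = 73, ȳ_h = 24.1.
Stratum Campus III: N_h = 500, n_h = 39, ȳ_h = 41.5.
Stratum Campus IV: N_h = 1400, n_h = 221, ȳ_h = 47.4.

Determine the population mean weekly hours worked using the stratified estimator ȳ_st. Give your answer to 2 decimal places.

N = Σ N_h = 3200. Stratum weights W_h = N_h/N.
ȳ_st = (100·20.6 + 1200·24.1 + 500·41.5 + 1400·47.4) / 3200 = 36.9031

ȳ_st ≈ 36.90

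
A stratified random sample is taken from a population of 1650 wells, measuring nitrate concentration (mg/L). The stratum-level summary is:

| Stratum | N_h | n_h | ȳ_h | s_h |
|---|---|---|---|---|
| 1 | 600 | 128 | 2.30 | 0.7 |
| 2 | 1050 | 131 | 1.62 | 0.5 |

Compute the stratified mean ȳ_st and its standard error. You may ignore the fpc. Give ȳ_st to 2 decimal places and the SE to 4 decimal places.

ȳ_st = Σ W_h ȳ_h = (600·2.30 + 1050·1.62)/1650 = 1.86727
V̂(ȳ_st) = Σ W_h² s_h²/n_h, with W_h = N_h/N and N = 1650:
  stratum 1: (600/1650)²·0.7²/128 = 0.000506198
  stratum 2: (1050/1650)²·0.5²/131 = 0.000772822
V̂(ȳ_st) = 0.00127902
SE(ȳ_st) = √0.00127902 = 0.0357634

ȳ_st ≈ 1.87, SE ≈ 0.0358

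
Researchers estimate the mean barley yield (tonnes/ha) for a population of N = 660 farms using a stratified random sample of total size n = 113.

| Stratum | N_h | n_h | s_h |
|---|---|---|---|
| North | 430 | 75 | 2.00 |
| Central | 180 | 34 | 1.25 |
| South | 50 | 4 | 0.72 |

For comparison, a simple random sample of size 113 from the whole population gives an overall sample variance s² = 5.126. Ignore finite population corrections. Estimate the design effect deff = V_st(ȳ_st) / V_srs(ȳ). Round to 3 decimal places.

deff ≈ 0.591

V̂(ȳ_st) = Σ W_h² s_h²/n_h, with W_h = N_h/N and N = 660:
  stratum North: (430/660)²·2.00²/75 = 0.0226385
  stratum Central: (180/660)²·1.25²/34 = 0.00341821
  stratum South: (50/660)²·0.72²/4 = 0.000743802
V_st = 0.0268005
V_srs = s²/n = 5.126/113 = 0.0453628
deff = V_st / V_srs = 0.0268005/0.0453628 = 0.5908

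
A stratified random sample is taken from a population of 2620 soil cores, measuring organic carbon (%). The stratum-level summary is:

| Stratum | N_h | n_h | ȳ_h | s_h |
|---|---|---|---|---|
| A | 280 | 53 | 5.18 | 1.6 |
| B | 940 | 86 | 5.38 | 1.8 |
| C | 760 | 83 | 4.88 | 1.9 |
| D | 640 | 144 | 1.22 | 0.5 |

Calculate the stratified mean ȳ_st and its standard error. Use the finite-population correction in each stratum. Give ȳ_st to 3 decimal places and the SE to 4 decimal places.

ȳ_st ≈ 4.197, SE ≈ 0.0905

ȳ_st = Σ W_h ȳ_h = (280·5.18 + 940·5.38 + 760·4.88 + 640·1.22)/2620 = 4.19740
V̂(ȳ_st) = Σ W_h² (1 − n_h/N_h) s_h²/n_h, with W_h = N_h/N and N = 2620:
  stratum A: (280/2620)²·(1 − 53/280)·1.6²/53 = 0.000447245
  stratum B: (940/2620)²·(1 − 86/940)·1.8²/86 = 0.00440585
  stratum C: (760/2620)²·(1 − 83/760)·1.9²/83 = 0.00326008
  stratum D: (640/2620)²·(1 − 144/640)·0.5²/144 = 8.02854e-05
V̂(ȳ_st) = 0.00819346
SE(ȳ_st) = √0.00819346 = 0.0905178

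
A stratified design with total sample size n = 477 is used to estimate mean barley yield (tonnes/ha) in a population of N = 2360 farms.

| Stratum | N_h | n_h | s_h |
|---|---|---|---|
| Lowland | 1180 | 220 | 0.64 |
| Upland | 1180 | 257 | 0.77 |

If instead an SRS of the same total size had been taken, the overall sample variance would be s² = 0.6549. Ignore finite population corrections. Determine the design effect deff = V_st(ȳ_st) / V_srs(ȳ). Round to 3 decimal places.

V̂(ȳ_st) = Σ W_h² s_h²/n_h, with W_h = N_h/N and N = 2360:
  stratum Lowland: (1180/2360)²·0.64²/220 = 0.000465455
  stratum Upland: (1180/2360)²·0.77²/257 = 0.000576751
V_st = 0.00104221
V_srs = s²/n = 0.6549/477 = 0.00137296
deff = V_st / V_srs = 0.00104221/0.00137296 = 0.7591

deff ≈ 0.759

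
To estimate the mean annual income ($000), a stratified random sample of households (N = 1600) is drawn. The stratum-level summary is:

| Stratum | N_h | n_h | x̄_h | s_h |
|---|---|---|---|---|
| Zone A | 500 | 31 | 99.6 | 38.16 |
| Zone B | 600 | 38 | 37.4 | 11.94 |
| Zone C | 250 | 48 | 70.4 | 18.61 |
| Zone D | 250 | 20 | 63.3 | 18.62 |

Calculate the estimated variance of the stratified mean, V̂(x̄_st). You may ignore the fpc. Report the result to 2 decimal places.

V̂(x̄_st) ≈ 5.71

V̂(x̄_st) = Σ W_h² s_h²/n_h, with W_h = N_h/N and N = 1600:
  stratum Zone A: (500/1600)²·38.16²/31 = 4.58728
  stratum Zone B: (600/1600)²·11.94²/38 = 0.527579
  stratum Zone C: (250/1600)²·18.61²/48 = 0.176154
  stratum Zone D: (250/1600)²·18.62²/20 = 0.423223
V̂(x̄_st) = 5.71423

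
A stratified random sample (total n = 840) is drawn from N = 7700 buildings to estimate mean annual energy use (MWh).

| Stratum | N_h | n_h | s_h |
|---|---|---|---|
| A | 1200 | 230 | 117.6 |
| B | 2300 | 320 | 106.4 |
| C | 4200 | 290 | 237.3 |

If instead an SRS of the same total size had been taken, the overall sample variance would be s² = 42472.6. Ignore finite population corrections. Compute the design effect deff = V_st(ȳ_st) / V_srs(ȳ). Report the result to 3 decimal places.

deff ≈ 1.234

V̂(ȳ_st) = Σ W_h² s_h²/n_h, with W_h = N_h/N and N = 7700:
  stratum A: (1200/7700)²·117.6²/230 = 1.46039
  stratum B: (2300/7700)²·106.4²/320 = 3.15651
  stratum C: (4200/7700)²·237.3²/290 = 57.7716
V_st = 62.3885
V_srs = s²/n = 42472.6/840 = 50.5626
deff = V_st / V_srs = 62.3885/50.5626 = 1.2339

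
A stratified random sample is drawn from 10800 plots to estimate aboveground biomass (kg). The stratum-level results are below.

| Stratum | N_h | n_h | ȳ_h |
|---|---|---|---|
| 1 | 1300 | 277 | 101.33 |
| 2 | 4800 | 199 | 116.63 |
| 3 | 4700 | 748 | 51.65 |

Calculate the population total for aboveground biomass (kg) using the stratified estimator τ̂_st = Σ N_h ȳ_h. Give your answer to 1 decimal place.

τ̂_st = Σ N_h ȳ_h = 1300·101.33 + 4800·116.63 + 4700·51.65 = 934308.0

τ̂_st ≈ 934308.0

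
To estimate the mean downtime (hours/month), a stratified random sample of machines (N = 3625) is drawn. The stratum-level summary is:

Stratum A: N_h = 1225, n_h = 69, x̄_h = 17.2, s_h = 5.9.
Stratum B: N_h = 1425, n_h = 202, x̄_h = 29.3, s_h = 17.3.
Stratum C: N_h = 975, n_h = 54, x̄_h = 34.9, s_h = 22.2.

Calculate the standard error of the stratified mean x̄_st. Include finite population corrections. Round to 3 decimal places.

SE(x̄_st) ≈ 0.935

V̂(x̄_st) = Σ W_h² (1 − n_h/N_h) s_h²/n_h, with W_h = N_h/N and N = 3625:
  stratum A: (1225/3625)²·(1 − 69/1225)·5.9²/69 = 0.0543667
  stratum B: (1425/3625)²·(1 − 202/1425)·17.3²/202 = 0.196502
  stratum C: (975/3625)²·(1 − 54/975)·22.2²/54 = 0.623678
V̂(x̄_st) = 0.874546
SE(x̄_st) = √0.874546 = 0.935172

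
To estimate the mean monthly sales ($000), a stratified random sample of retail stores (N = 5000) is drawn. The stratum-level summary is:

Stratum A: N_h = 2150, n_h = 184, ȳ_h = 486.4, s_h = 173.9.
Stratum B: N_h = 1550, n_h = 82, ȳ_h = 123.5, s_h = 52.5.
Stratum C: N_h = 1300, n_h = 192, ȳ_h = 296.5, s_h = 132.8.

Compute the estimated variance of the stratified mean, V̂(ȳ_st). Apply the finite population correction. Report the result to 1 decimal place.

V̂(ȳ_st) = Σ W_h² (1 − n_h/N_h) s_h²/n_h, with W_h = N_h/N and N = 5000:
  stratum A: (2150/5000)²·(1 − 184/2150)·173.9²/184 = 27.7884
  stratum B: (1550/5000)²·(1 − 82/1550)·52.5²/82 = 3.0593
  stratum C: (1300/5000)²·(1 − 192/1300)·132.8²/192 = 5.29222
V̂(ȳ_st) = 36.1399

V̂(ȳ_st) ≈ 36.1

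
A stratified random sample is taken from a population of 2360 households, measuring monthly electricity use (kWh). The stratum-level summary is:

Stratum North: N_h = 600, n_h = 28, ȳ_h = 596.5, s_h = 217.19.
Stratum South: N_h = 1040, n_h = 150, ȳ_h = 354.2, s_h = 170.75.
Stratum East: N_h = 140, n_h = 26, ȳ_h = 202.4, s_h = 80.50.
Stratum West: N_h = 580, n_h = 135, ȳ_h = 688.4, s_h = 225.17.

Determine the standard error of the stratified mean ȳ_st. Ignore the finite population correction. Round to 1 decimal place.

SE(ȳ_st) ≈ 13.0

V̂(ȳ_st) = Σ W_h² s_h²/n_h, with W_h = N_h/N and N = 2360:
  stratum North: (600/2360)²·217.19²/28 = 108.893
  stratum South: (1040/2360)²·170.75²/150 = 37.7462
  stratum East: (140/2360)²·80.50²/26 = 0.877103
  stratum West: (580/2360)²·225.17²/135 = 22.684
V̂(ȳ_st) = 170.2
SE(ȳ_st) = √170.2 = 13.0461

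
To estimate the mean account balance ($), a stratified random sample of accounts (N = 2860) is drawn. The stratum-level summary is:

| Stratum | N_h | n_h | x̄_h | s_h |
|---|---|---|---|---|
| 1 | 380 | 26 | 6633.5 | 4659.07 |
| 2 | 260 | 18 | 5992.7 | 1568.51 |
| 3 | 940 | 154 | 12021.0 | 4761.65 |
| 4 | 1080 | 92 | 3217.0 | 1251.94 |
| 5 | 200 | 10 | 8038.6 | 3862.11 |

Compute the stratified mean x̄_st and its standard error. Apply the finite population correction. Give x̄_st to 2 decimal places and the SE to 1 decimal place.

x̄_st = Σ W_h x̄_h = (380·6633.5 + 260·5992.7 + 940·12021.0 + 1080·3217.0 + 200·8038.6)/2860 = 7154.07413
V̂(x̄_st) = Σ W_h² (1 − n_h/N_h) s_h²/n_h, with W_h = N_h/N and N = 2860:
  stratum 1: (380/2860)²·(1 − 26/380)·4659.07²/26 = 13730.3
  stratum 2: (260/2860)²·(1 − 18/260)·1568.51²/18 = 1051.38
  stratum 3: (940/2860)²·(1 − 154/940)·4761.65²/154 = 13298.8
  stratum 4: (1080/2860)²·(1 − 92/1080)·1251.94²/92 = 2222.43
  stratum 5: (200/2860)²·(1 − 10/200)·3862.11²/10 = 6929.48
V̂(x̄_st) = 37232.4
SE(x̄_st) = √37232.4 = 192.957

x̄_st ≈ 7154.07, SE ≈ 193.0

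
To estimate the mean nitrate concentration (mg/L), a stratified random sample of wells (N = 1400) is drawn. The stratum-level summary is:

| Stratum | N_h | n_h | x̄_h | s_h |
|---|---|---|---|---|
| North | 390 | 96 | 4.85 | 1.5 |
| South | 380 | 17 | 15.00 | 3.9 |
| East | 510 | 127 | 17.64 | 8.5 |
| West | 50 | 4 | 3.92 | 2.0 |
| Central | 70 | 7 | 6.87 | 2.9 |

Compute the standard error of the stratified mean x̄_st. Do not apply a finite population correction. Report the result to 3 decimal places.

SE(x̄_st) ≈ 0.384

V̂(x̄_st) = Σ W_h² s_h²/n_h, with W_h = N_h/N and N = 1400:
  stratum North: (390/1400)²·1.5²/96 = 0.0018188
  stratum South: (380/1400)²·3.9²/17 = 0.0659161
  stratum East: (510/1400)²·8.5²/127 = 0.075495
  stratum West: (50/1400)²·2.0²/4 = 0.00127551
  stratum Central: (70/1400)²·2.9²/7 = 0.00300357
V̂(x̄_st) = 0.147509
SE(x̄_st) = √0.147509 = 0.384069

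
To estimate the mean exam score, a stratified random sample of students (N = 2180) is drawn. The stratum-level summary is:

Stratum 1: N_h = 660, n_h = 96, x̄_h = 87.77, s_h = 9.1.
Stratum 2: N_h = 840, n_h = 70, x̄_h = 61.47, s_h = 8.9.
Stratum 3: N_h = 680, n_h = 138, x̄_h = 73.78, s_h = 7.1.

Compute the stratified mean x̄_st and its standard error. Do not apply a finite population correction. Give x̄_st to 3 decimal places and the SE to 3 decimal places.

x̄_st = Σ W_h x̄_h = (660·87.77 + 840·61.47 + 680·73.78)/2180 = 73.27220
V̂(x̄_st) = Σ W_h² s_h²/n_h, with W_h = N_h/N and N = 2180:
  stratum 1: (660/2180)²·9.1²/96 = 0.0790654
  stratum 2: (840/2180)²·8.9²/70 = 0.168007
  stratum 3: (680/2180)²·7.1²/138 = 0.035542
V̂(x̄_st) = 0.282615
SE(x̄_st) = √0.282615 = 0.531615

x̄_st ≈ 73.272, SE ≈ 0.532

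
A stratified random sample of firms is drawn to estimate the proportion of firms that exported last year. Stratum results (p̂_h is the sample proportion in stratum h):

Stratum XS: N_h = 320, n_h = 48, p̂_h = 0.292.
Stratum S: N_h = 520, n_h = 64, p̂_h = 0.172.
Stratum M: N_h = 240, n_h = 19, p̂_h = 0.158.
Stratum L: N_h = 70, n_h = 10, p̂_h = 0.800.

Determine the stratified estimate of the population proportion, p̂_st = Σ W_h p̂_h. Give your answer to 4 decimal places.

N = 1150; stratum weights W_h = N_h/N.
p̂_st = Σ W_h p̂_h = (320·0.292 + 520·0.172 + 240·0.158 + 70·0.800)/1150 = 0.24070

p̂_st ≈ 0.2407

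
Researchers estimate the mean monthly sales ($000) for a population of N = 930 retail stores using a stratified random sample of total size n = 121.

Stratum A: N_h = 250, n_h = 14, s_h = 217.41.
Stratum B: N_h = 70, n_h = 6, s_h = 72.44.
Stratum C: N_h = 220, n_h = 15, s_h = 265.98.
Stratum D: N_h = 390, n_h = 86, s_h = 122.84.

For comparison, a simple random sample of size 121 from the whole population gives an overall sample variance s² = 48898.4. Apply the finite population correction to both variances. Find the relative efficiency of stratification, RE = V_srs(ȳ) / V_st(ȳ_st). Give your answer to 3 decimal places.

RE ≈ 0.696

V̂(ȳ_st) = Σ W_h² (1 − n_h/N_h) s_h²/n_h, with W_h = N_h/N and N = 930:
  stratum A: (250/930)²·(1 − 14/250)·217.41²/14 = 230.312
  stratum B: (70/930)²·(1 − 6/70)·72.44²/6 = 4.5302
  stratum C: (220/930)²·(1 − 15/220)·265.98²/15 = 245.933
  stratum D: (390/930)²·(1 − 86/390)·122.84²/86 = 24.0521
V_st = 504.828
V_srs = (1 − 121/930)·48898.4/121 = 351.54
Relative efficiency = V_srs / V_st = 351.54/504.828 = 0.6964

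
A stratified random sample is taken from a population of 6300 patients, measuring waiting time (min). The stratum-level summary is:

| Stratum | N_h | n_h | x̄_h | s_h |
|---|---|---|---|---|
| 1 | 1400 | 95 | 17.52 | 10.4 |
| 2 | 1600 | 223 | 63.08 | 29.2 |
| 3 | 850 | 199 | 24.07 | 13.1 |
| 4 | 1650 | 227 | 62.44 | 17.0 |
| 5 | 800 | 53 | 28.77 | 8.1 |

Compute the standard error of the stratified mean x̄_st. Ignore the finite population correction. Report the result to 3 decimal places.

SE(x̄_st) ≈ 0.653

V̂(x̄_st) = Σ W_h² s_h²/n_h, with W_h = N_h/N and N = 6300:
  stratum 1: (1400/6300)²·10.4²/95 = 0.0562235
  stratum 2: (1600/6300)²·29.2²/223 = 0.246615
  stratum 3: (850/6300)²·13.1²/199 = 0.0156981
  stratum 4: (1650/6300)²·17.0²/227 = 0.0873291
  stratum 5: (800/6300)²·8.1²/53 = 0.0199615
V̂(x̄_st) = 0.425827
SE(x̄_st) = √0.425827 = 0.652554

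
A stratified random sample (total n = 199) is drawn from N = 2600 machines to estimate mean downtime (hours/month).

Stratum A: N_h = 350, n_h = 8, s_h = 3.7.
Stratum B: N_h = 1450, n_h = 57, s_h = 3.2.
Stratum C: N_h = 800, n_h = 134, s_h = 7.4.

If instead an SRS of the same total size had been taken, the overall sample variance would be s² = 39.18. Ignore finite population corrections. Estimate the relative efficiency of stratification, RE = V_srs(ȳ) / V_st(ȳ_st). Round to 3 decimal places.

RE ≈ 1.568

V̂(ȳ_st) = Σ W_h² s_h²/n_h, with W_h = N_h/N and N = 2600:
  stratum A: (350/2600)²·3.7²/8 = 0.0310101
  stratum B: (1450/2600)²·3.2²/57 = 0.0558746
  stratum C: (800/2600)²·7.4²/134 = 0.0386894
V_st = 0.125574
V_srs = s²/n = 39.18/199 = 0.196884
Relative efficiency = V_srs / V_st = 0.196884/0.125574 = 1.5679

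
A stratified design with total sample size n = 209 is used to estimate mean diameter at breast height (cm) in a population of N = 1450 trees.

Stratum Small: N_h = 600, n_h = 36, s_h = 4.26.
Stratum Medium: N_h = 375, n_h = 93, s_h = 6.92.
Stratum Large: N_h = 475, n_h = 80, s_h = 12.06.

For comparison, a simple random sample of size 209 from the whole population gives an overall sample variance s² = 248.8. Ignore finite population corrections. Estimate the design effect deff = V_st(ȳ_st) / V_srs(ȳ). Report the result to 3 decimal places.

deff ≈ 0.265

V̂(ȳ_st) = Σ W_h² s_h²/n_h, with W_h = N_h/N and N = 1450:
  stratum Small: (600/1450)²·4.26²/36 = 0.0863144
  stratum Medium: (375/1450)²·6.92²/93 = 0.0344394
  stratum Large: (475/1450)²·12.06²/80 = 0.195099
V_st = 0.315853
V_srs = s²/n = 248.8/209 = 1.19043
deff = V_st / V_srs = 0.315853/1.19043 = 0.2653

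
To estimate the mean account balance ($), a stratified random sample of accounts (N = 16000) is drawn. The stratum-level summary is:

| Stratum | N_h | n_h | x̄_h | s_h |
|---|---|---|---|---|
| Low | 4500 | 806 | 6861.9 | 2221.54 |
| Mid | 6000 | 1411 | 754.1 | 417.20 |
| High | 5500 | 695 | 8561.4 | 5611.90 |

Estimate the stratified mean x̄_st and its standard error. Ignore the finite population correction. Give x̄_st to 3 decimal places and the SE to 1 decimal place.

x̄_st = Σ W_h x̄_h = (4500·6861.9 + 6000·754.1 + 5500·8561.4)/16000 = 5155.67813
V̂(x̄_st) = Σ W_h² s_h²/n_h, with W_h = N_h/N and N = 16000:
  stratum Low: (4500/16000)²·2221.54²/806 = 484.349
  stratum Mid: (6000/16000)²·417.20²/1411 = 17.347
  stratum High: (5500/16000)²·5611.90²/695 = 5354.52
V̂(x̄_st) = 5856.21
SE(x̄_st) = √5856.21 = 76.5259

x̄_st ≈ 5155.678, SE ≈ 76.5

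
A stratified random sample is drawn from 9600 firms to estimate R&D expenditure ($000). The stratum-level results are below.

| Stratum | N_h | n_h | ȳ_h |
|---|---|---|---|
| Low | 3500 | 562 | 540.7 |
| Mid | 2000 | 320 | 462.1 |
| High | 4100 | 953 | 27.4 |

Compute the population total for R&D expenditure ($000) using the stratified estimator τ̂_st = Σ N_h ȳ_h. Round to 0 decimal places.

τ̂_st = Σ N_h ȳ_h = 3500·540.7 + 2000·462.1 + 4100·27.4 = 2928990

τ̂_st ≈ 2928990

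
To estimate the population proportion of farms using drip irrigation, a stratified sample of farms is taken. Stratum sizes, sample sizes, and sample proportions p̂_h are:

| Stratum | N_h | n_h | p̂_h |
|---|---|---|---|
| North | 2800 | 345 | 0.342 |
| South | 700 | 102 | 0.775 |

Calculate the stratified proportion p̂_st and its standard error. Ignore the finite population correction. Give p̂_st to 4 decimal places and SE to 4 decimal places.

N = 3500; stratum weights W_h = N_h/N.
p̂_st = Σ W_h p̂_h = (2800·0.342 + 700·0.775)/3500 = 0.42860
V̂(p̂_st) = Σ W_h² p̂_h(1−p̂_h)/(n_h−1):
  stratum North: (2800/3500)²·0.342·0.658/344 = 0.000418672
  stratum South: (700/3500)²·0.775·0.225/101 = 6.90594e-05
V̂(p̂_st) = 0.000487731; SE = √V̂ = 0.0220846

p̂_st ≈ 0.4286, SE ≈ 0.0221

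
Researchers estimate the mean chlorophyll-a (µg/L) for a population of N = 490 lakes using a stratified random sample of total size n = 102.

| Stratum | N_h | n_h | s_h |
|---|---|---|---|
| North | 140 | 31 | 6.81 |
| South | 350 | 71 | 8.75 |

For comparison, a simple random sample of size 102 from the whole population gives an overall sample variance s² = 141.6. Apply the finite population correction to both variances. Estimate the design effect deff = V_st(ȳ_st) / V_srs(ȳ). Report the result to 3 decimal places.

V̂(ȳ_st) = Σ W_h² (1 − n_h/N_h) s_h²/n_h, with W_h = N_h/N and N = 490:
  stratum North: (140/490)²·(1 − 31/140)·6.81²/31 = 0.0950813
  stratum South: (350/490)²·(1 − 71/350)·8.75²/71 = 0.438569
V_st = 0.53365
V_srs = (1 − 102/490)·141.6/102 = 1.09926
deff = V_st / V_srs = 0.53365/1.09926 = 0.4855

deff ≈ 0.485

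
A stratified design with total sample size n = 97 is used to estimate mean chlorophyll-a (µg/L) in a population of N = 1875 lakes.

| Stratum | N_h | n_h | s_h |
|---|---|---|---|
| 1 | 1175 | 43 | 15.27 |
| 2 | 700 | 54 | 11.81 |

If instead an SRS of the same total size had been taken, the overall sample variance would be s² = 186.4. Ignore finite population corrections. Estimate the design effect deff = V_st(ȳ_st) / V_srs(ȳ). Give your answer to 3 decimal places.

deff ≈ 1.296

V̂(ȳ_st) = Σ W_h² s_h²/n_h, with W_h = N_h/N and N = 1875:
  stratum 1: (1175/1875)²·15.27²/43 = 2.12953
  stratum 2: (700/1875)²·11.81²/54 = 0.359998
V_st = 2.48952
V_srs = s²/n = 186.4/97 = 1.92165
deff = V_st / V_srs = 2.48952/1.92165 = 1.2955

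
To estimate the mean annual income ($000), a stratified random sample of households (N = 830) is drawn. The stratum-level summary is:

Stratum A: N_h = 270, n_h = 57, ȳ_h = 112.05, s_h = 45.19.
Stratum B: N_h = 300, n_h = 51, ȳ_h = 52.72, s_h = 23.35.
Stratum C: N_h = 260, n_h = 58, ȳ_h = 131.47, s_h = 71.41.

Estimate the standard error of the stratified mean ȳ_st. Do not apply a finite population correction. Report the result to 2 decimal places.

V̂(ȳ_st) = Σ W_h² s_h²/n_h, with W_h = N_h/N and N = 830:
  stratum A: (270/830)²·45.19²/57 = 3.79124
  stratum B: (300/830)²·23.35²/51 = 1.39666
  stratum C: (260/830)²·71.41²/58 = 8.62741
V̂(ȳ_st) = 13.8153
SE(ȳ_st) = √13.8153 = 3.7169

SE(ȳ_st) ≈ 3.72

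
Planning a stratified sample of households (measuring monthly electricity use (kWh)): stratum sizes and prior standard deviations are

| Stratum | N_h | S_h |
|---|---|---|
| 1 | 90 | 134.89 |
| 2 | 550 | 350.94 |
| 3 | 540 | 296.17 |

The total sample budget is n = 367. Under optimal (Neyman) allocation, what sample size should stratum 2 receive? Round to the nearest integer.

Neyman allocation: n_h = n · N_h S_h / Σ N_i S_i, with n = 367.
  stratum 1: N_h·S_h = 90·134.89 = 12140.10
  stratum 2: N_h·S_h = 550·350.94 = 193017.00
  stratum 3: N_h·S_h = 540·296.17 = 159931.80
Σ N_h S_h = 365088.90
n for stratum 2 = 367·193017.00/365088.90 = 194.027 → 194

194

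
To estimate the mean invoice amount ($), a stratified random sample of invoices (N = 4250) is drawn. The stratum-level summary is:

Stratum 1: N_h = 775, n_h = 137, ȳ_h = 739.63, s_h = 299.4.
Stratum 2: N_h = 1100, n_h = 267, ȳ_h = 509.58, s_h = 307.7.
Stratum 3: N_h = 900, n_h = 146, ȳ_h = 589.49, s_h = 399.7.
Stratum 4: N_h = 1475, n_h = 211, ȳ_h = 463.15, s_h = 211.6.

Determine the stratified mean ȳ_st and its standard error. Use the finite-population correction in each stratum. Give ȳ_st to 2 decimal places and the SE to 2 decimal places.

ȳ_st ≈ 552.34, SE ≈ 9.95

ȳ_st = Σ W_h ȳ_h = (775·739.63 + 1100·509.58 + 900·589.49 + 1475·463.15)/4250 = 552.33847
V̂(ȳ_st) = Σ W_h² (1 − n_h/N_h) s_h²/n_h, with W_h = N_h/N and N = 4250:
  stratum 1: (775/4250)²·(1 − 137/775)·299.4²/137 = 17.9113
  stratum 2: (1100/4250)²·(1 − 267/1100)·307.7²/267 = 17.9889
  stratum 3: (900/4250)²·(1 − 146/900)·399.7²/146 = 41.1104
  stratum 4: (1475/4250)²·(1 − 211/1475)·211.6²/211 = 21.9033
V̂(ȳ_st) = 98.9139
SE(ȳ_st) = √98.9139 = 9.94555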